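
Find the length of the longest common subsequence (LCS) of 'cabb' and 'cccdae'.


DP table for LCS of 'cabb' and 'cccdae':
       c  c  c  d  a  e
    0  0  0  0  0  0  0
  c 0  1  1  1  1  1  1
  a 0  1  1  1  1  2  2
  b 0  1  1  1  1  2  2
  b 0  1  1  1  1  2  2
LCS: 'ca'
LCS length = 2

2


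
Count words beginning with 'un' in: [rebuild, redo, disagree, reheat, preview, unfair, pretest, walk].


Checking each word for prefix 'un':
  'rebuild' -> no (count: 0)
  'redo' -> no (count: 0)
  'disagree' -> no (count: 0)
  'reheat' -> no (count: 0)
  'preview' -> no (count: 0)
  'unfair' -> YES, starts with 'un' (count: 1)
  'pretest' -> no (count: 1)
  'walk' -> no (count: 1)
Total with prefix 'un': 1

1


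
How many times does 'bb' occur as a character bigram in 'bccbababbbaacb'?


Scanning 'bccbababbbaacb' for bigram 'bb':
  Position 0: 'bc' -> no
  Position 1: 'cc' -> no
  Position 2: 'cb' -> no
  Position 3: 'ba' -> no
  Position 4: 'ab' -> no
  Position 5: 'ba' -> no
  Position 6: 'ab' -> no
  Position 7: 'bb' -> MATCH
  Position 8: 'bb' -> MATCH
  Position 9: 'ba' -> no
  Position 10: 'aa' -> no
  Position 11: 'ac' -> no
  Position 12: 'cb' -> no
Total matches: 2

2


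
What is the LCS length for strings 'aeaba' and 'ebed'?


DP table for LCS of 'aeaba' and 'ebed':
       e  b  e  d
    0  0  0  0  0
  a 0  0  0  0  0
  e 0  1  1  1  1
  a 0  1  1  1  1
  b 0  1  2  2  2
  a 0  1  2  2  2
LCS: 'eb'
LCS length = 2

2


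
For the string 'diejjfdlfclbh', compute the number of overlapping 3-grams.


String 'diejjfdlfclbh' has length L = 13.
Number of overlapping n-grams = L - n + 1
Substituting: 13 - 3 + 1 = 11

11


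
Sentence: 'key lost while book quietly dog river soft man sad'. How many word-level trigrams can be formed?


Word trigrams from [10] words:
  Trigram 1: (key lost while)
  Trigram 2: (lost while book)
  Trigram 3: (while book quietly)
  Trigram 4: (book quietly dog)
  Trigram 5: (quietly dog river)
  Trigram 6: (dog river soft)
  Trigram 7: (river soft man)
  Trigram 8: (soft man sad)
Total word trigrams: 10 - 2 = 8

8


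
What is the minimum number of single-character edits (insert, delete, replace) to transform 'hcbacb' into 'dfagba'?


Building DP table for s1='hcbacb' (len 6) and s2='dfagba' (len 6):
       d  f  a  g  b  a
    0  1  2  3  4  5  6
  h 1  1  2  3  4  5  6
  c 2  2  2  3  4  5  6
  b 3  3  3  3  4  4  5
  a 4  4  4  3  4  5  4
  c 5  5  5  4  4  5  5
  b 6  6  6  5  5  4  5
Edit distance = dp[6][6] = 5

5


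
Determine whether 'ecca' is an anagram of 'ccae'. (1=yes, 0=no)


Sort characters of 'ecca': 'acce'
Sort characters of 'ccae': 'acce'
Sorted forms match -> they ARE anagrams
Result: 1

1


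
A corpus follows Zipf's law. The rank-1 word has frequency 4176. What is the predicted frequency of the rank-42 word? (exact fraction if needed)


Zipf's law: freq(rank) = f1 / rank
f1 = 4176, rank = 42
freq = 4176 / 42
GCD(4176, 42) = 6
Simplified: 696/7

696/7


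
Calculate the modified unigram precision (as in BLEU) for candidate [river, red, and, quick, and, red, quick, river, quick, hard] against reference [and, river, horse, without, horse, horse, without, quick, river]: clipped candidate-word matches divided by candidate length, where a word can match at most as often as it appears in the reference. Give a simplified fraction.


Reference word counts: {'and': 1, 'horse': 3, 'quick': 1, 'river': 2, 'without': 2}
Checking each candidate word (with clipping):
  'river' -> in reference (ref count 2, used 1/2) -> match (matches: 1)
  'red' -> not in reference -> no match (matches: 1)
  'and' -> in reference (ref count 1, used 1/1) -> match (matches: 2)
  'quick' -> in reference (ref count 1, used 1/1) -> match (matches: 3)
  'and' -> ref count 1 already used up (1/1) -> clipped, no match (matches: 3)
  'red' -> not in reference -> no match (matches: 3)
  'quick' -> ref count 1 already used up (1/1) -> clipped, no match (matches: 3)
  'river' -> in reference (ref count 2, used 2/2) -> match (matches: 4)
  'quick' -> ref count 1 already used up (1/1) -> clipped, no match (matches: 4)
  'hard' -> not in reference -> no match (matches: 4)
Clipped matches: 4, Candidate length: 10
Precision = 4/10 = 2/5

2/5


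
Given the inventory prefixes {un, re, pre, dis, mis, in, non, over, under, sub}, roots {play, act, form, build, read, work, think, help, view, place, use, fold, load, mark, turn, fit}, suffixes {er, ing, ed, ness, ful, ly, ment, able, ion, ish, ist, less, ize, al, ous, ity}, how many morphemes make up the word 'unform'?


Segmenting 'unform' against the inventory:
  'un' -> prefix (morpheme 1)
  'form' -> root (morpheme 2)
Total morphemes: 2

2


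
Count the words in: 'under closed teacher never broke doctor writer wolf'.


Counting words by splitting on spaces:
  Word 1: 'under'
  Word 2: 'closed'
  Word 3: 'teacher'
  Word 4: 'never'
  Word 5: 'broke'
  Word 6: 'doctor'
  Word 7: 'writer'
  Word 8: 'wolf'
Total words: 8

8


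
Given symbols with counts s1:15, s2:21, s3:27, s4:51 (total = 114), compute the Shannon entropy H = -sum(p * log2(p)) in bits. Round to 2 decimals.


Computing entropy H = -sum(p_i * log2(p_i)):
  s1: p = 15/114 = 0.1316, -p*log2(p) = 0.3850
  s2: p = 21/114 = 0.1842, -p*log2(p) = 0.4496
  s3: p = 27/114 = 0.2368, -p*log2(p) = 0.4922
  s4: p = 51/114 = 0.4474, -p*log2(p) = 0.5192
H = sum of terms = 1.8460
Rounded to 2 decimals: 1.85

1.85


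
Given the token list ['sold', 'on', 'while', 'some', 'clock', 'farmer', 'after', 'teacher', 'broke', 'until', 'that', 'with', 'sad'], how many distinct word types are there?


Listing all tokens and tracking unique types:
  Token 1: 'sold' -> NEW (unique so far: 1)
  Token 2: 'on' -> NEW (unique so far: 2)
  Token 3: 'while' -> NEW (unique so far: 3)
  Token 4: 'some' -> NEW (unique so far: 4)
  Token 5: 'clock' -> NEW (unique so far: 5)
  Token 6: 'farmer' -> NEW (unique so far: 6)
  Token 7: 'after' -> NEW (unique so far: 7)
  Token 8: 'teacher' -> NEW (unique so far: 8)
  Token 9: 'broke' -> NEW (unique so far: 9)
  Token 10: 'until' -> NEW (unique so far: 10)
  Token 11: 'that' -> NEW (unique so far: 11)
  Token 12: 'with' -> NEW (unique so far: 12)
  Token 13: 'sad' -> NEW (unique so far: 13)
Unique types: ('after', 'broke', 'clock', 'farmer', 'on', 'sad', 'sold', 'some', 'teacher', 'that', 'until', 'while', 'with')
Vocabulary size: 13

13


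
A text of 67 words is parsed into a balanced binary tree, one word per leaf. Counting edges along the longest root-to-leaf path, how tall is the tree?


In a balanced binary tree with n leaves the deepest leaf is ceil(log2(n)) edges below the root.
log2(67) = 6.0661
ceil(6.0661) = 7
height (edges) = 7

7


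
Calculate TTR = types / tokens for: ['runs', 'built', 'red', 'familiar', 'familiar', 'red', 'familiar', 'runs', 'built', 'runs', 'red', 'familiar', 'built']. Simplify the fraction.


Tokens: 13
Unique types: ('built', 'familiar', 'red', 'runs') = 4
TTR = 4/13
Already in lowest terms.

4/13


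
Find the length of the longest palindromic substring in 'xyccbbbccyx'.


Scanning 'xyccbbbccyx' for palindromic substrings.
Substring at positions 0-10: 'xyccbbbccyx'.
Check: reverse('xyccbbbccyx') = 'xyccbbbccyx' -> palindrome confirmed.
No longer palindromic substring exists; longest length = 11

11


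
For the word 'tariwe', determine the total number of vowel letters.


Scanning each character of 'tariwe':
  Position 1: 't' -> consonant (running count: 0)
  Position 2: 'a' -> vowel (running count: 1)
  Position 3: 'r' -> consonant (running count: 1)
  Position 4: 'i' -> vowel (running count: 2)
  Position 5: 'w' -> consonant (running count: 2)
  Position 6: 'e' -> vowel (running count: 3)
Total vowels: 3

3


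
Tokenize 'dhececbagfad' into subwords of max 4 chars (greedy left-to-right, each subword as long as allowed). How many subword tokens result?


'dhececbagfad' has 12 characters.
Chunking with max size 4:
  Chunk 1: 'dhec' (positions 0-3)
  Chunk 2: 'ecba' (positions 4-7)
  Chunk 3: 'gfad' (positions 8-11)
Total chunks: ceil(12 / 4) = 3

3


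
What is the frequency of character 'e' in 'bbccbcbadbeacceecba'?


Scanning 'bbccbcbadbeacceecba' for 'e':
  Position 10: 'e' -> MATCH (count: 1)
  Position 14: 'e' -> MATCH (count: 2)
  Position 15: 'e' -> MATCH (count: 3)
Total occurrences of 'e': 3

3


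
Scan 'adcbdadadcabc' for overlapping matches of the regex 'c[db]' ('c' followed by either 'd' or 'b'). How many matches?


Pattern: c[db] means 'c' followed by either 'd' or 'b'.
Scanning 'adcbdadadcabc' position-by-position:
  Pos 0: window 'ad' -> no
  Pos 1: window 'dc' -> no
  Pos 2: window 'cb' -> MATCH
  Pos 3: window 'bd' -> no
  Pos 4: window 'da' -> no
  Pos 5: window 'ad' -> no
  Pos 6: window 'da' -> no
  Pos 7: window 'ad' -> no
  Pos 8: window 'dc' -> no
  Pos 9: window 'ca' -> no
  Pos 10: window 'ab' -> no
  Pos 11: window 'bc' -> no
  Pos 12: window 'c' -> no
Total matches: 1

1


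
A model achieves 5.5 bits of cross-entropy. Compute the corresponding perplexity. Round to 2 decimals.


Perplexity formula: PP = 2^H
H = 5.5
PP = 2^5.5
Decompose: 2^5.5 = 2^5 * 2^0.5 = 2^5 * sqrt(2)
2^5 = 32, sqrt(2) ~ 1.4142136
PP ~ 32 * 1.4142136 = 45.2548352
Rounded to 2 decimals: 45.25

45.25


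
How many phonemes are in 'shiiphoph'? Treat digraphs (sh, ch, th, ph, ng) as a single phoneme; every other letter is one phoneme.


Parsing 'shiiphoph' greedily, digraphs first:
  'sh' -> digraph (1 consonant phoneme) (phonemes so far: 1)
  'i' -> vowel phoneme (phonemes so far: 2)
  'i' -> vowel phoneme (phonemes so far: 3)
  'ph' -> digraph (1 consonant phoneme) (phonemes so far: 4)
  'o' -> vowel phoneme (phonemes so far: 5)
  'ph' -> digraph (1 consonant phoneme) (phonemes so far: 6)
Total phonemes: 6

6


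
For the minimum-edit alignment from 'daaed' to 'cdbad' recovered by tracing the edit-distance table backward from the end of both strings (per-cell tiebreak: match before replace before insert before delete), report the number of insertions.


Edit distance = 3. Backtracking from cell (5, 5) with preference match > replace > insert > delete,
then listing the resulting alignment 'daaed' -> 'cdbad' left to right:
  Step 1: insert 'c' [insertion #1]
  Step 2: keep 'd'
  Step 3: replace a->b
  Step 4: keep 'a'
  Step 5: delete 'e'
  Step 6: keep 'd'
Total insertions: 1

1


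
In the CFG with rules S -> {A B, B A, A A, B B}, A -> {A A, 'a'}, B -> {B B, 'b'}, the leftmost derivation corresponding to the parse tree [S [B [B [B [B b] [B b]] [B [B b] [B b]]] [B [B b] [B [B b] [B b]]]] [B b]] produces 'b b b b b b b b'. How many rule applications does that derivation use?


Every bracketed nonterminal node [X ...] in the tree is produced by exactly one rule application.
Reading the tree off as a leftmost derivation:
  Step 1: S  =>  B B   (applied S -> B B)
  Step 2: B B  =>  B B B   (applied B -> B B)
  Step 3: B B B  =>  B B B B   (applied B -> B B)
  Step 4: B B B B  =>  B B B B B   (applied B -> B B)
  Step 5: B B B B B  =>  b B B B B   (applied B -> b)
  Step 6: b B B B B  =>  b b B B B   (applied B -> b)
  Step 7: b b B B B  =>  b b B B B B   (applied B -> B B)
  Step 8: b b B B B B  =>  b b b B B B   (applied B -> b)
  Step 9: b b b B B B  =>  b b b b B B   (applied B -> b)
  Step 10: b b b b B B  =>  b b b b B B B   (applied B -> B B)
  Step 11: b b b b B B B  =>  b b b b b B B   (applied B -> b)
  Step 12: b b b b b B B  =>  b b b b b B B B   (applied B -> B B)
  Step 13: b b b b b B B B  =>  b b b b b b B B   (applied B -> b)
  Step 14: b b b b b b B B  =>  b b b b b b b B   (applied B -> b)
  Step 15: b b b b b b b B  =>  b b b b b b b b   (applied B -> b)
Final yield: b b b b b b b b
Total rewrite steps: 15

15


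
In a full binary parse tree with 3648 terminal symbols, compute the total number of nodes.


Leaf nodes (terminals): 3648
Internal nodes = n - 1 = 3648 - 1 = 3647
Total = leaves + internal = 3648 + 3647 = 7295

7295


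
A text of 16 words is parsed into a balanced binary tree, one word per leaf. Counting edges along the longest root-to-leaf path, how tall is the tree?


In a balanced binary tree with n leaves the deepest leaf is ceil(log2(n)) edges below the root.
log2(16) = 4.0000
ceil(4.0000) = 4
height (edges) = 4

4


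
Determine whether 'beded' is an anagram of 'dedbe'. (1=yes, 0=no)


Sort characters of 'beded': 'bddee'
Sort characters of 'dedbe': 'bddee'
Sorted forms match -> they ARE anagrams
Result: 1

1


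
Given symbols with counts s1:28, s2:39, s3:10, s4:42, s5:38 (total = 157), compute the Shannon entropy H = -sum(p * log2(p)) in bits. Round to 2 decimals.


Computing entropy H = -sum(p_i * log2(p_i)):
  s1: p = 28/157 = 0.1783, -p*log2(p) = 0.4436
  s2: p = 39/157 = 0.2484, -p*log2(p) = 0.4991
  s3: p = 10/157 = 0.0637, -p*log2(p) = 0.2530
  s4: p = 42/157 = 0.2675, -p*log2(p) = 0.5089
  s5: p = 38/157 = 0.2420, -p*log2(p) = 0.4954
H = sum of terms = 2.2000
Rounded to 2 decimals: 2.20

2.20


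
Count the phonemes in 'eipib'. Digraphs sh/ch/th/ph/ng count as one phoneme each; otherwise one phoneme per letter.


Parsing 'eipib' greedily, digraphs first:
  'e' -> vowel phoneme (phonemes so far: 1)
  'i' -> vowel phoneme (phonemes so far: 2)
  'p' -> consonant phoneme (phonemes so far: 3)
  'i' -> vowel phoneme (phonemes so far: 4)
  'b' -> consonant phoneme (phonemes so far: 5)
Total phonemes: 5

5


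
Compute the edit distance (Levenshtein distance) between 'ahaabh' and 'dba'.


Building DP table for s1='ahaabh' (len 6) and s2='dba' (len 3):
       d  b  a
    0  1  2  3
  a 1  1  2  2
  h 2  2  2  3
  a 3  3  3  2
  a 4  4  4  3
  b 5  5  4  4
  h 6  6  5  5
Edit distance = dp[6][3] = 5

5


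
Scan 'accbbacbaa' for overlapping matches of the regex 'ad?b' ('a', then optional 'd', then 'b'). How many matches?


Pattern: ad?b means 'a', then optional 'd', then 'b'.
Scanning 'accbbacbaa' position-by-position:
  Pos 0: window 'acc' -> no
  Pos 1: window 'ccb' -> no
  Pos 2: window 'cbb' -> no
  Pos 3: window 'bba' -> no
  Pos 4: window 'bac' -> no
  Pos 5: window 'acb' -> no
  Pos 6: window 'cba' -> no
  Pos 7: window 'baa' -> no
  Pos 8: window 'aa' -> no
  Pos 9: window 'a' -> no
Total matches: 0

0


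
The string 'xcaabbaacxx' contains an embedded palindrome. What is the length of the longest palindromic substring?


Scanning 'xcaabbaacxx' for palindromic substrings.
Substring at positions 0-9: 'xcaabbaacx'.
Check: reverse('xcaabbaacx') = 'xcaabbaacx' -> palindrome confirmed.
Neighbouring characters ('-' / 'x') break symmetry, so it cannot extend further.
No longer palindromic substring exists; longest length = 10

10


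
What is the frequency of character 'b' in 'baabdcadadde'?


Scanning 'baabdcadadde' for 'b':
  Position 0: 'b' -> MATCH (count: 1)
  Position 3: 'b' -> MATCH (count: 2)
Total occurrences of 'b': 2

2


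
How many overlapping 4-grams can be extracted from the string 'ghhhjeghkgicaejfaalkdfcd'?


String 'ghhhjeghkgicaejfaalkdfcd' has length L = 24.
Number of overlapping n-grams = L - n + 1
Substituting: 24 - 4 + 1 = 21

21


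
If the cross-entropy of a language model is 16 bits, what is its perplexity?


Perplexity formula: PP = 2^H
H = 16
PP = 2^16
PP = 2^16 = 65536

65536


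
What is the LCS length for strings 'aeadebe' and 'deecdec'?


DP table for LCS of 'aeadebe' and 'deecdec':
       d  e  e  c  d  e  c
    0  0  0  0  0  0  0  0
  a 0  0  0  0  0  0  0  0
  e 0  0  1  1  1  1  1  1
  a 0  0  1  1  1  1  1  1
  d 0  1  1  1  1  2  2  2
  e 0  1  2  2  2  2  3  3
  b 0  1  2  2  2  2  3  3
  e 0  1  2  3  3  3  3  3
LCS: 'ede'
LCS length = 3

3


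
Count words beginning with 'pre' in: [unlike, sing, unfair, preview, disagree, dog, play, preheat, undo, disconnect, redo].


Checking each word for prefix 'pre':
  'unlike' -> no (count: 0)
  'sing' -> no (count: 0)
  'unfair' -> no (count: 0)
  'preview' -> YES, starts with 'pre' (count: 1)
  'disagree' -> no (count: 1)
  'dog' -> no (count: 1)
  'play' -> no (count: 1)
  'preheat' -> YES, starts with 'pre' (count: 2)
  'undo' -> no (count: 2)
  'disconnect' -> no (count: 2)
  'redo' -> no (count: 2)
Total with prefix 'pre': 2

2


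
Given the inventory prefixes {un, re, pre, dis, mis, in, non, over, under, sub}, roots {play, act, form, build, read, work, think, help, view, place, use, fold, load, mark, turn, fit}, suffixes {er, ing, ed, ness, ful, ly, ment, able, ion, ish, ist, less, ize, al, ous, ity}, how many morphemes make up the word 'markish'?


Segmenting 'markish' against the inventory:
  'mark' -> root (morpheme 1)
  'ish' -> suffix (morpheme 2)
Total morphemes: 2

2


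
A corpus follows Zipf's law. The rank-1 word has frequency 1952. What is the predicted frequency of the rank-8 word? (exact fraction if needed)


Zipf's law: freq(rank) = f1 / rank
f1 = 1952, rank = 8
freq = 1952 / 8
= 244

244


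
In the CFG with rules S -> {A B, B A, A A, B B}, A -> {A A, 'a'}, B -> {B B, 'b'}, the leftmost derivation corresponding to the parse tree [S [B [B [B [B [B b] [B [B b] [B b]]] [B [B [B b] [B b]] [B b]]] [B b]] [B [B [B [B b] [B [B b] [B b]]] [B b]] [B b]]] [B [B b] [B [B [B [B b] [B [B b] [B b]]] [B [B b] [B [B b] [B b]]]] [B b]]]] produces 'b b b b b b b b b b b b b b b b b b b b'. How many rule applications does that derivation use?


Every bracketed nonterminal node [X ...] in the tree is produced by exactly one rule application.
Reading the tree off as a leftmost derivation:
  Step 1: S  =>  B B   (applied S -> B B)
  Step 2: B B  =>  B B B   (applied B -> B B)
  Step 3: B B B  =>  B B B B   (applied B -> B B)
  Step 4: B B B B  =>  B B B B B   (applied B -> B B)
  Step 5: B B B B B  =>  B B B B B B   (applied B -> B B)
  Step 6: B B B B B B  =>  b B B B B B   (applied B -> b)
  Step 7: b B B B B B  =>  b B B B B B B   (applied B -> B B)
  Step 8: b B B B B B B  =>  b b B B B B B   (applied B -> b)
  Step 9: b b B B B B B  =>  b b b B B B B   (applied B -> b)
  Step 10: b b b B B B B  =>  b b b B B B B B   (applied B -> B B)
  Step 11: b b b B B B B B  =>  b b b B B B B B B   (applied B -> B B)
  Step 12: b b b B B B B B B  =>  b b b b B B B B B   (applied B -> b)
  Step 13: b b b b B B B B B  =>  b b b b b B B B B   (applied B -> b)
  Step 14: b b b b b B B B B  =>  b b b b b b B B B   (applied B -> b)
  Step 15: b b b b b b B B B  =>  b b b b b b b B B   (applied B -> b)
  Step 16: b b b b b b b B B  =>  b b b b b b b B B B   (applied B -> B B)
  Step 17: b b b b b b b B B B  =>  b b b b b b b B B B B   (applied B -> B B)
  Step 18: b b b b b b b B B B B  =>  b b b b b b b B B B B B   (applied B -> B B)
  Step 19: b b b b b b b B B B B B  =>  b b b b b b b b B B B B   (applied B -> b)
  Step 20: b b b b b b b b B B B B  =>  b b b b b b b b B B B B B   (applied B -> B B)
  Step 21: b b b b b b b b B B B B B  =>  b b b b b b b b b B B B B   (applied B -> b)
  Step 22: b b b b b b b b b B B B B  =>  b b b b b b b b b b B B B   (applied B -> b)
  Step 23: b b b b b b b b b b B B B  =>  b b b b b b b b b b b B B   (applied B -> b)
  Step 24: b b b b b b b b b b b B B  =>  b b b b b b b b b b b b B   (applied B -> b)
  Step 25: b b b b b b b b b b b b B  =>  b b b b b b b b b b b b B B   (applied B -> B B)
  Step 26: b b b b b b b b b b b b B B  =>  b b b b b b b b b b b b b B   (applied B -> b)
  Step 27: b b b b b b b b b b b b b B  =>  b b b b b b b b b b b b b B B   (applied B -> B B)
  Step 28: b b b b b b b b b b b b b B B  =>  b b b b b b b b b b b b b B B B   (applied B -> B B)
  Step 29: b b b b b b b b b b b b b B B B  =>  b b b b b b b b b b b b b B B B B   (applied B -> B B)
  Step 30: b b b b b b b b b b b b b B B B B  =>  b b b b b b b b b b b b b b B B B   (applied B -> b)
  Step 31: b b b b b b b b b b b b b b B B B  =>  b b b b b b b b b b b b b b B B B B   (applied B -> B B)
  Step 32: b b b b b b b b b b b b b b B B B B  =>  b b b b b b b b b b b b b b b B B B   (applied B -> b)
  Step 33: b b b b b b b b b b b b b b b B B B  =>  b b b b b b b b b b b b b b b b B B   (applied B -> b)
  Step 34: b b b b b b b b b b b b b b b b B B  =>  b b b b b b b b b b b b b b b b B B B   (applied B -> B B)
  Step 35: b b b b b b b b b b b b b b b b B B B  =>  b b b b b b b b b b b b b b b b b B B   (applied B -> b)
  Step 36: b b b b b b b b b b b b b b b b b B B  =>  b b b b b b b b b b b b b b b b b B B B   (applied B -> B B)
  Step 37: b b b b b b b b b b b b b b b b b B B B  =>  b b b b b b b b b b b b b b b b b b B B   (applied B -> b)
  Step 38: b b b b b b b b b b b b b b b b b b B B  =>  b b b b b b b b b b b b b b b b b b b B   (applied B -> b)
  Step 39: b b b b b b b b b b b b b b b b b b b B  =>  b b b b b b b b b b b b b b b b b b b b   (applied B -> b)
Final yield: b b b b b b b b b b b b b b b b b b b b
Total rewrite steps: 39

39


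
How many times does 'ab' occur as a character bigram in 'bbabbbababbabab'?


Scanning 'bbabbbababbabab' for bigram 'ab':
  Position 0: 'bb' -> no
  Position 1: 'ba' -> no
  Position 2: 'ab' -> MATCH
  Position 3: 'bb' -> no
  Position 4: 'bb' -> no
  Position 5: 'ba' -> no
  Position 6: 'ab' -> MATCH
  Position 7: 'ba' -> no
  Position 8: 'ab' -> MATCH
  Position 9: 'bb' -> no
  Position 10: 'ba' -> no
  Position 11: 'ab' -> MATCH
  Position 12: 'ba' -> no
  Position 13: 'ab' -> MATCH
Total matches: 5

5


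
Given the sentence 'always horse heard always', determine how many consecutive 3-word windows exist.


Word trigrams from [4] words:
  Trigram 1: (always horse heard)
  Trigram 2: (horse heard always)
Total word trigrams: 4 - 2 = 2

2


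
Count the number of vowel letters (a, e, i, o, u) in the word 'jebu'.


Scanning each character of 'jebu':
  Position 1: 'j' -> consonant (running count: 0)
  Position 2: 'e' -> vowel (running count: 1)
  Position 3: 'b' -> consonant (running count: 1)
  Position 4: 'u' -> vowel (running count: 2)
Total vowels: 2

2


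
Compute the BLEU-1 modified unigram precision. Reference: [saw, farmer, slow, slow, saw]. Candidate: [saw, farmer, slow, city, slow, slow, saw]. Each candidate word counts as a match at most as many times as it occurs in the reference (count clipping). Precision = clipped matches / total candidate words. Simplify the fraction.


Reference word counts: {'farmer': 1, 'saw': 2, 'slow': 2}
Checking each candidate word (with clipping):
  'saw' -> in reference (ref count 2, used 1/2) -> match (matches: 1)
  'farmer' -> in reference (ref count 1, used 1/1) -> match (matches: 2)
  'slow' -> in reference (ref count 2, used 1/2) -> match (matches: 3)
  'city' -> not in reference -> no match (matches: 3)
  'slow' -> in reference (ref count 2, used 2/2) -> match (matches: 4)
  'slow' -> ref count 2 already used up (2/2) -> clipped, no match (matches: 4)
  'saw' -> in reference (ref count 2, used 2/2) -> match (matches: 5)
Clipped matches: 5, Candidate length: 7
Precision = 5/7

5/7


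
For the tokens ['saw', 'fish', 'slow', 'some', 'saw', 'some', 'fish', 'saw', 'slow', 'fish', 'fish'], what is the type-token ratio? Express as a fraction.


Tokens: 11
Unique types: ('fish', 'saw', 'slow', 'some') = 4
TTR = 4/11
Already in lowest terms.

4/11


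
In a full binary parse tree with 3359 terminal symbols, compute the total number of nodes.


Leaf nodes (terminals): 3359
Internal nodes = n - 1 = 3359 - 1 = 3358
Total = leaves + internal = 3359 + 3358 = 6717

6717


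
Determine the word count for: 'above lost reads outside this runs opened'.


Counting words by splitting on spaces:
  Word 1: 'above'
  Word 2: 'lost'
  Word 3: 'reads'
  Word 4: 'outside'
  Word 5: 'this'
  Word 6: 'runs'
  Word 7: 'opened'
Total words: 7

7


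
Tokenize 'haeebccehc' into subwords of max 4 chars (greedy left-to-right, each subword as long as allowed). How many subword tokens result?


'haeebccehc' has 10 characters.
Chunking with max size 4:
  Chunk 1: 'haee' (positions 0-3)
  Chunk 2: 'bcce' (positions 4-7)
  Chunk 3: 'hc' (positions 8-9)
Total chunks: ceil(10 / 4) = 3

3


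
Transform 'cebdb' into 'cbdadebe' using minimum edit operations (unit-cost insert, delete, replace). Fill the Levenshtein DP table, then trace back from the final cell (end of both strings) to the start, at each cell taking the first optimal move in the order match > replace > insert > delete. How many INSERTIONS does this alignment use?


Edit distance = 5. Backtracking from cell (5, 8) with preference match > replace > insert > delete,
then listing the resulting alignment 'cebdb' -> 'cbdadebe' left to right:
  Step 1: keep 'c'
  Step 2: insert 'b' [insertion #1]
  Step 3: replace e->d
  Step 4: replace b->a
  Step 5: keep 'd'
  Step 6: insert 'e' [insertion #2]
  Step 7: keep 'b'
  Step 8: insert 'e' [insertion #3]
Total insertions: 3

3


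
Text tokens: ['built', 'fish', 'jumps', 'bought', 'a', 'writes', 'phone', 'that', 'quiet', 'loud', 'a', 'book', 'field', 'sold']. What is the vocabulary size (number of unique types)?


Listing all tokens and tracking unique types:
  Token 1: 'built' -> NEW (unique so far: 1)
  Token 2: 'fish' -> NEW (unique so far: 2)
  Token 3: 'jumps' -> NEW (unique so far: 3)
  Token 4: 'bought' -> NEW (unique so far: 4)
  Token 5: 'a' -> NEW (unique so far: 5)
  Token 6: 'writes' -> NEW (unique so far: 6)
  Token 7: 'phone' -> NEW (unique so far: 7)
  Token 8: 'that' -> NEW (unique so far: 8)
  Token 9: 'quiet' -> NEW (unique so far: 9)
  Token 10: 'loud' -> NEW (unique so far: 10)
  Token 11: 'a' -> duplicate (unique so far: 10)
  Token 12: 'book' -> NEW (unique so far: 11)
  Token 13: 'field' -> NEW (unique so far: 12)
  Token 14: 'sold' -> NEW (unique so far: 13)
Unique types: ('a', 'book', 'bought', 'built', 'field', 'fish', 'jumps', 'loud', 'phone', 'quiet', 'sold', 'that', 'writes')
Vocabulary size: 13

13


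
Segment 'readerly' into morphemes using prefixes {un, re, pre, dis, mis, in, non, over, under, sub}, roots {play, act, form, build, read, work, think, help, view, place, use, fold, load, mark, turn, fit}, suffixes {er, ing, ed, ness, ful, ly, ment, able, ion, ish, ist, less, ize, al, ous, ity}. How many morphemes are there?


Segmenting 'readerly' against the inventory:
  'read' -> root (morpheme 1)
  'er' -> suffix (morpheme 2)
  'ly' -> suffix (morpheme 3)
Total morphemes: 3

3


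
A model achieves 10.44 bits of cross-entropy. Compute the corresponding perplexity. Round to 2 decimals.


Perplexity formula: PP = 2^H
H = 10.44
PP = 2^10.44
Decompose: 2^10.44 = 2^10 * 2^0.44
2^10 = 1024, 2^0.44 ~ 1.3566043
PP ~ 1024 * 1.3566043 = 1389.1628032
Rounded to 2 decimals: 1389.16

1389.16


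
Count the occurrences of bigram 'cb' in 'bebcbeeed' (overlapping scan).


Scanning 'bebcbeeed' for bigram 'cb':
  Position 0: 'be' -> no
  Position 1: 'eb' -> no
  Position 2: 'bc' -> no
  Position 3: 'cb' -> MATCH
  Position 4: 'be' -> no
  Position 5: 'ee' -> no
  Position 6: 'ee' -> no
  Position 7: 'ed' -> no
Total matches: 1

1


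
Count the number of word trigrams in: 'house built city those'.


Word trigrams from [4] words:
  Trigram 1: (house built city)
  Trigram 2: (built city those)
Total word trigrams: 4 - 2 = 2

2


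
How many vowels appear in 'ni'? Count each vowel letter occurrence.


Scanning each character of 'ni':
  Position 1: 'n' -> consonant (running count: 0)
  Position 2: 'i' -> vowel (running count: 1)
Total vowels: 1

1


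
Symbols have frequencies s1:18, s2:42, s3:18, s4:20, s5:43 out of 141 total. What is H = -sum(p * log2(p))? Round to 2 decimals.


Computing entropy H = -sum(p_i * log2(p_i)):
  s1: p = 18/141 = 0.1277, -p*log2(p) = 0.3791
  s2: p = 42/141 = 0.2979, -p*log2(p) = 0.5205
  s3: p = 18/141 = 0.1277, -p*log2(p) = 0.3791
  s4: p = 20/141 = 0.1418, -p*log2(p) = 0.3997
  s5: p = 43/141 = 0.3050, -p*log2(p) = 0.5225
H = sum of terms = 2.2009
Rounded to 2 decimals: 2.20

2.20


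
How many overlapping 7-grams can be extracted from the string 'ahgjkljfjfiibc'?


String 'ahgjkljfjfiibc' has length L = 14.
Number of overlapping n-grams = L - n + 1
Substituting: 14 - 7 + 1 = 8

8


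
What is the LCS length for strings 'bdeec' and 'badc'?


DP table for LCS of 'bdeec' and 'badc':
       b  a  d  c
    0  0  0  0  0
  b 0  1  1  1  1
  d 0  1  1  2  2
  e 0  1  1  2  2
  e 0  1  1  2  2
  c 0  1  1  2  3
LCS: 'bdc'
LCS length = 3

3


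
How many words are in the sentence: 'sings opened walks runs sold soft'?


Counting words by splitting on spaces:
  Word 1: 'sings'
  Word 2: 'opened'
  Word 3: 'walks'
  Word 4: 'runs'
  Word 5: 'sold'
  Word 6: 'soft'
Total words: 6

6


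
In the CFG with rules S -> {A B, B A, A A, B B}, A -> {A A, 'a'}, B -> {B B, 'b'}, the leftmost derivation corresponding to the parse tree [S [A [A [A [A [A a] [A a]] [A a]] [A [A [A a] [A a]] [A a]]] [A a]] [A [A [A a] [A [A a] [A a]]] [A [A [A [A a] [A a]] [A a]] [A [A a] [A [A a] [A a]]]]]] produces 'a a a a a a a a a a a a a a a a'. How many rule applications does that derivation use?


Every bracketed nonterminal node [X ...] in the tree is produced by exactly one rule application.
Reading the tree off as a leftmost derivation:
  Step 1: S  =>  A A   (applied S -> A A)
  Step 2: A A  =>  A A A   (applied A -> A A)
  Step 3: A A A  =>  A A A A   (applied A -> A A)
  Step 4: A A A A  =>  A A A A A   (applied A -> A A)
  Step 5: A A A A A  =>  A A A A A A   (applied A -> A A)
  Step 6: A A A A A A  =>  a A A A A A   (applied A -> a)
  Step 7: a A A A A A  =>  a a A A A A   (applied A -> a)
  Step 8: a a A A A A  =>  a a a A A A   (applied A -> a)
  Step 9: a a a A A A  =>  a a a A A A A   (applied A -> A A)
  Step 10: a a a A A A A  =>  a a a A A A A A   (applied A -> A A)
  Step 11: a a a A A A A A  =>  a a a a A A A A   (applied A -> a)
  Step 12: a a a a A A A A  =>  a a a a a A A A   (applied A -> a)
  Step 13: a a a a a A A A  =>  a a a a a a A A   (applied A -> a)
  Step 14: a a a a a a A A  =>  a a a a a a a A   (applied A -> a)
  Step 15: a a a a a a a A  =>  a a a a a a a A A   (applied A -> A A)
  Step 16: a a a a a a a A A  =>  a a a a a a a A A A   (applied A -> A A)
  Step 17: a a a a a a a A A A  =>  a a a a a a a a A A   (applied A -> a)
  Step 18: a a a a a a a a A A  =>  a a a a a a a a A A A   (applied A -> A A)
  Step 19: a a a a a a a a A A A  =>  a a a a a a a a a A A   (applied A -> a)
  Step 20: a a a a a a a a a A A  =>  a a a a a a a a a a A   (applied A -> a)
  Step 21: a a a a a a a a a a A  =>  a a a a a a a a a a A A   (applied A -> A A)
  Step 22: a a a a a a a a a a A A  =>  a a a a a a a a a a A A A   (applied A -> A A)
  Step 23: a a a a a a a a a a A A A  =>  a a a a a a a a a a A A A A   (applied A -> A A)
  Step 24: a a a a a a a a a a A A A A  =>  a a a a a a a a a a a A A A   (applied A -> a)
  Step 25: a a a a a a a a a a a A A A  =>  a a a a a a a a a a a a A A   (applied A -> a)
  Step 26: a a a a a a a a a a a a A A  =>  a a a a a a a a a a a a a A   (applied A -> a)
  Step 27: a a a a a a a a a a a a a A  =>  a a a a a a a a a a a a a A A   (applied A -> A A)
  Step 28: a a a a a a a a a a a a a A A  =>  a a a a a a a a a a a a a a A   (applied A -> a)
  Step 29: a a a a a a a a a a a a a a A  =>  a a a a a a a a a a a a a a A A   (applied A -> A A)
  Step 30: a a a a a a a a a a a a a a A A  =>  a a a a a a a a a a a a a a a A   (applied A -> a)
  Step 31: a a a a a a a a a a a a a a a A  =>  a a a a a a a a a a a a a a a a   (applied A -> a)
Final yield: a a a a a a a a a a a a a a a a
Total rewrite steps: 31

31


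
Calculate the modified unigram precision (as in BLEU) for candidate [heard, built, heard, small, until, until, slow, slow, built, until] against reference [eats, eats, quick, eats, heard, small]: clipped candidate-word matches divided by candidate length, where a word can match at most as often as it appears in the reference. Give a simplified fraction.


Reference word counts: {'eats': 3, 'heard': 1, 'quick': 1, 'small': 1}
Checking each candidate word (with clipping):
  'heard' -> in reference (ref count 1, used 1/1) -> match (matches: 1)
  'built' -> not in reference -> no match (matches: 1)
  'heard' -> ref count 1 already used up (1/1) -> clipped, no match (matches: 1)
  'small' -> in reference (ref count 1, used 1/1) -> match (matches: 2)
  'until' -> not in reference -> no match (matches: 2)
  'until' -> not in reference -> no match (matches: 2)
  'slow' -> not in reference -> no match (matches: 2)
  'slow' -> not in reference -> no match (matches: 2)
  'built' -> not in reference -> no match (matches: 2)
  'until' -> not in reference -> no match (matches: 2)
Clipped matches: 2, Candidate length: 10
Precision = 2/10 = 1/5

1/5


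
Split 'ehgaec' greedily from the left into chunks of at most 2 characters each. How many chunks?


'ehgaec' has 6 characters.
Chunking with max size 2:
  Chunk 1: 'eh' (positions 0-1)
  Chunk 2: 'ga' (positions 2-3)
  Chunk 3: 'ec' (positions 4-5)
Total chunks: ceil(6 / 2) = 3

3


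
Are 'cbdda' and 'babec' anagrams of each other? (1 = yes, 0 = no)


Sort characters of 'cbdda': 'abcdd'
Sort characters of 'babec': 'abbce'
Sorted forms differ -> they are NOT anagrams
Result: 0

0


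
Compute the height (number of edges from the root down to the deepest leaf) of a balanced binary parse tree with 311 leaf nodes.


In a balanced binary tree with n leaves the deepest leaf is ceil(log2(n)) edges below the root.
log2(311) = 8.2808
ceil(8.2808) = 9
height (edges) = 9

9


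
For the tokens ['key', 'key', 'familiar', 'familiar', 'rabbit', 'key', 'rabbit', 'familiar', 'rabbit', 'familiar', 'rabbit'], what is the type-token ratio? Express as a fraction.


Tokens: 11
Unique types: ('familiar', 'key', 'rabbit') = 3
TTR = 3/11
Already in lowest terms.

3/11


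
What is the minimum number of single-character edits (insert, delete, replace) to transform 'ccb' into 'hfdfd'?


Building DP table for s1='ccb' (len 3) and s2='hfdfd' (len 5):
       h  f  d  f  d
    0  1  2  3  4  5
  c 1  1  2  3  4  5
  c 2  2  2  3  4  5
  b 3  3  3  3  4  5
Edit distance = dp[3][5] = 5

5


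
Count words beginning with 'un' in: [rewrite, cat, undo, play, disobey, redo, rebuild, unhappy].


Checking each word for prefix 'un':
  'rewrite' -> no (count: 0)
  'cat' -> no (count: 0)
  'undo' -> YES, starts with 'un' (count: 1)
  'play' -> no (count: 1)
  'disobey' -> no (count: 1)
  'redo' -> no (count: 1)
  'rebuild' -> no (count: 1)
  'unhappy' -> YES, starts with 'un' (count: 2)
Total with prefix 'un': 2

2


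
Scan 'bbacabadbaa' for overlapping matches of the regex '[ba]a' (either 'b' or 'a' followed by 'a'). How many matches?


Pattern: [ba]a means either 'b' or 'a' followed by 'a'.
Scanning 'bbacabadbaa' position-by-position:
  Pos 0: window 'bb' -> no
  Pos 1: window 'ba' -> MATCH
  Pos 2: window 'ac' -> no
  Pos 3: window 'ca' -> no
  Pos 4: window 'ab' -> no
  Pos 5: window 'ba' -> MATCH
  Pos 6: window 'ad' -> no
  Pos 7: window 'db' -> no
  Pos 8: window 'ba' -> MATCH
  Pos 9: window 'aa' -> MATCH
  Pos 10: window 'a' -> no
Total matches: 4

4


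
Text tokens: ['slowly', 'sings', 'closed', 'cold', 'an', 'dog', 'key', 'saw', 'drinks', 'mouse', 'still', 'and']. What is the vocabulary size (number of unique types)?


Listing all tokens and tracking unique types:
  Token 1: 'slowly' -> NEW (unique so far: 1)
  Token 2: 'sings' -> NEW (unique so far: 2)
  Token 3: 'closed' -> NEW (unique so far: 3)
  Token 4: 'cold' -> NEW (unique so far: 4)
  Token 5: 'an' -> NEW (unique so far: 5)
  Token 6: 'dog' -> NEW (unique so far: 6)
  Token 7: 'key' -> NEW (unique so far: 7)
  Token 8: 'saw' -> NEW (unique so far: 8)
  Token 9: 'drinks' -> NEW (unique so far: 9)
  Token 10: 'mouse' -> NEW (unique so far: 10)
  Token 11: 'still' -> NEW (unique so far: 11)
  Token 12: 'and' -> NEW (unique so far: 12)
Unique types: ('an', 'and', 'closed', 'cold', 'dog', 'drinks', 'key', 'mouse', 'saw', 'sings', 'slowly', 'still')
Vocabulary size: 12

12


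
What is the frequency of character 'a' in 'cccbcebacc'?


Scanning 'cccbcebacc' for 'a':
  Position 7: 'a' -> MATCH (count: 1)
Total occurrences of 'a': 1

1


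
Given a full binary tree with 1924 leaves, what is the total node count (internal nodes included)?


Leaf nodes (terminals): 1924
Internal nodes = n - 1 = 1924 - 1 = 1923
Total = leaves + internal = 1924 + 1923 = 3847

3847


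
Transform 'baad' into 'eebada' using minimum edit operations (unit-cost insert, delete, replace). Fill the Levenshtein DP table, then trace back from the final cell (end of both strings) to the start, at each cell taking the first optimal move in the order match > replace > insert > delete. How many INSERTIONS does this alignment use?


Edit distance = 4. Backtracking from cell (4, 6) with preference match > replace > insert > delete,
then listing the resulting alignment 'baad' -> 'eebada' left to right:
  Step 1: insert 'e' [insertion #1]
  Step 2: insert 'e' [insertion #2]
  Step 3: keep 'b'
  Step 4: keep 'a'
  Step 5: replace a->d
  Step 6: replace d->a
Total insertions: 2

2


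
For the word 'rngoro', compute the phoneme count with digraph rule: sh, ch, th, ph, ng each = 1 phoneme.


Parsing 'rngoro' greedily, digraphs first:
  'r' -> consonant phoneme (phonemes so far: 1)
  'ng' -> digraph (1 consonant phoneme) (phonemes so far: 2)
  'o' -> vowel phoneme (phonemes so far: 3)
  'r' -> consonant phoneme (phonemes so far: 4)
  'o' -> vowel phoneme (phonemes so far: 5)
Total phonemes: 5

5


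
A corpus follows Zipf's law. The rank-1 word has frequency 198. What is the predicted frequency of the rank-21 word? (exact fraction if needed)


Zipf's law: freq(rank) = f1 / rank
f1 = 198, rank = 21
freq = 198 / 21
GCD(198, 21) = 3
Simplified: 66/7

66/7


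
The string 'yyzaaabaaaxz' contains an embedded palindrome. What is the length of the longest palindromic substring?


Scanning 'yyzaaabaaaxz' for palindromic substrings.
Substring at positions 3-9: 'aaabaaa'.
Check: reverse('aaabaaa') = 'aaabaaa' -> palindrome confirmed.
Neighbouring characters ('z' / 'x') break symmetry, so it cannot extend further.
No longer palindromic substring exists; longest length = 7

7


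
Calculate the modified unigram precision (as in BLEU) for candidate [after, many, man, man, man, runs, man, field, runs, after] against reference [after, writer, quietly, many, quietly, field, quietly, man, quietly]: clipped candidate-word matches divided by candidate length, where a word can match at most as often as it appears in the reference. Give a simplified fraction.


Reference word counts: {'after': 1, 'field': 1, 'man': 1, 'many': 1, 'quietly': 4, 'writer': 1}
Checking each candidate word (with clipping):
  'after' -> in reference (ref count 1, used 1/1) -> match (matches: 1)
  'many' -> in reference (ref count 1, used 1/1) -> match (matches: 2)
  'man' -> in reference (ref count 1, used 1/1) -> match (matches: 3)
  'man' -> ref count 1 already used up (1/1) -> clipped, no match (matches: 3)
  'man' -> ref count 1 already used up (1/1) -> clipped, no match (matches: 3)
  'runs' -> not in reference -> no match (matches: 3)
  'man' -> ref count 1 already used up (1/1) -> clipped, no match (matches: 3)
  'field' -> in reference (ref count 1, used 1/1) -> match (matches: 4)
  'runs' -> not in reference -> no match (matches: 4)
  'after' -> ref count 1 already used up (1/1) -> clipped, no match (matches: 4)
Clipped matches: 4, Candidate length: 10
Precision = 4/10 = 2/5

2/5


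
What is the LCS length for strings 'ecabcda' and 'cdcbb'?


DP table for LCS of 'ecabcda' and 'cdcbb':
       c  d  c  b  b
    0  0  0  0  0  0
  e 0  0  0  0  0  0
  c 0  1  1  1  1  1
  a 0  1  1  1  1  1
  b 0  1  1  1  2  2
  c 0  1  1  2  2  2
  d 0  1  2  2  2  2
  a 0  1  2  2  2  2
LCS: 'cb'
LCS length = 2

2


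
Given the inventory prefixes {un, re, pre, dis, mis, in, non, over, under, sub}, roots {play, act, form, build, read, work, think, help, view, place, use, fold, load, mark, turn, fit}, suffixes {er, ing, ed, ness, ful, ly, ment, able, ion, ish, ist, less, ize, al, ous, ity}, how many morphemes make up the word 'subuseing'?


Segmenting 'subuseing' against the inventory:
  'sub' -> prefix (morpheme 1)
  'use' -> root (morpheme 2)
  'ing' -> suffix (morpheme 3)
Total morphemes: 3

3
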